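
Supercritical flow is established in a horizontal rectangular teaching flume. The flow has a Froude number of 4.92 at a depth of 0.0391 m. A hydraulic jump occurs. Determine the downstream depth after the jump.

Fr₁ = 4.92 (given).
From the momentum equation for a rectangular channel, y₂/y₁ = ½[√(1 + 8Fr₁²) − 1] = ½[√194.7 − 1] = 6.48.
y₂ = 6.48 × 0.0391 = 0.253 m.

y₂ = 0.253 m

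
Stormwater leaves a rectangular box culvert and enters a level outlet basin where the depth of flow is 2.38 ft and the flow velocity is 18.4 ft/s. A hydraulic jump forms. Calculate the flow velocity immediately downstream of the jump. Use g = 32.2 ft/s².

Fr₁ = V₁/√(g·y₁) = 18.4/√(32.2×2.38) = 2.10.
By Bélanger, y₂/y₁ = ½[√(1 + 8Fr₁²) − 1] = ½[√36.34 − 1] = 2.51.
y₂ = 2.51 × 2.38 = 5.98 ft.
q = V₁·y₁ = 18.4 × 2.38 = 43.8 ft²/s.
V₂ = q/y₂ = 43.8/5.98 = 7.32 ft/s.

V₂ = 7.32 ft/s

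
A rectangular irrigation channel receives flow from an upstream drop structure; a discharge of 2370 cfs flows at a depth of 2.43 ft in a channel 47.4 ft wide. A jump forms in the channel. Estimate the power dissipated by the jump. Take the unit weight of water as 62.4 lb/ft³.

q = Q/b = 2370/47.4 = 50.0 ft²/s; V₁ = q/y₁ = 20.6 ft/s. Fr₁ = V₁/√(g·y₁) = 2.33.
Bélanger equation: y₂/y₁ = ½[√(1 + 8Fr₁²) − 1] = ½[√44.29 − 1] = 2.83.
y₂ = 2.83 × 2.43 = 6.87 ft.
V₂ = q/y₂ = 50.0/6.87 = 7.28 ft/s. E₁ = y₁ + V₁²/2g = 9.00 ft; E₂ = y₂ + V₂²/2g = 7.69 ft. ΔE = E₁ − E₂ = 1.31 ft.
P = γ·Q·ΔE/550 = 62.4 × 2370 × 1.31 / 550 = 353 hp.

P = 353 hp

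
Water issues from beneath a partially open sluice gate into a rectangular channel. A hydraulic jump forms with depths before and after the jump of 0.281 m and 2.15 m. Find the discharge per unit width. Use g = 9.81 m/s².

For a rectangular channel the momentum equation gives q² = ½·g·y₁·y₂·(y₁ + y₂) = ½×9.81×0.281×2.15×2.43 = 7.20.
q = √7.20 = 2.68 m²/s.

q = 2.68 m²/s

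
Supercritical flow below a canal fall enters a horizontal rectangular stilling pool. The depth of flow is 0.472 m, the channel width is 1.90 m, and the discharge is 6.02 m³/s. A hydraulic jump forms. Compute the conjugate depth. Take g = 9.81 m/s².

q = Q/b = 6.02/1.90 = 3.17 m²/s; V₁ = q/y₁ = 6.71 m/s. Fr₁ = V₁/√(g·y₁) = 3.12.
Bélanger equation: y₂/y₁ = ½[√(1 + 8Fr₁²) − 1] = ½[√78.85 − 1] = 3.94.
y₂ = 3.94 × 0.472 = 1.86 m.

y₂ = 1.86 m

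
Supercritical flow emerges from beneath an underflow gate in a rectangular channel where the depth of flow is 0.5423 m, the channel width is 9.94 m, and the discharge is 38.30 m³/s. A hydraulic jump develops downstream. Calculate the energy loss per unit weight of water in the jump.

q = Q/b = 38.30/9.94 = 3.853 m²/s; V₁ = q/y₁ = 7.105 m/s. Fr₁ = V₁/√(g·y₁) = 3.080.
By Bélanger, y₂/y₁ = ½[√(1 + 8Fr₁²) − 1] = ½[√76.915 − 1] = 3.885.
y₂ = 3.885 × 0.5423 = 2.107 m.
V₂ = q/y₂ = 3.853/2.107 = 1.829 m/s. E₁ = y₁ + V₁²/2g = 3.115 m; E₂ = y₂ + V₂²/2g = 2.277 m. ΔE = E₁ − E₂ = 0.8380 m.

ΔE = 0.8380 m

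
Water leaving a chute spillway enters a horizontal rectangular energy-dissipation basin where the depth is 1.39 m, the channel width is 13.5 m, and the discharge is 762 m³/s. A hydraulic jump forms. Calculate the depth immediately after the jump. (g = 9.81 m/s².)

q = Q/b = 762/13.5 = 56.4 m²/s; V₁ = q/y₁ = 40.6 m/s. Fr₁ = V₁/√(g·y₁) = 11.0.
Conjugate-depth relation: y₂/y₁ = ½[√(1 + 8Fr₁²) − 1] = ½[√968.4 − 1] = 15.1.
y₂ = 15.1 × 1.39 = 20.9 m.

y₂ = 20.9 m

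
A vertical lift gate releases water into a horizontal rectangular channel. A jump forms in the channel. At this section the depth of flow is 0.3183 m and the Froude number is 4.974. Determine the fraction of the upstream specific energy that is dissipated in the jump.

ΔE/E₁ = 0.488 (48.8%)

Fr₁ = 4.974 (given).
Bélanger equation: y₂/y₁ = ½[√(1 + 8Fr₁²) − 1] = ½[√198.93 − 1] = 6.552.
y₂ = 6.552 × 0.3183 = 2.086 m.
E₁ = y₁(1 + Fr₁²/2) = 0.3183×(1 + 4.974²/2) = 4.256 m. ΔE = (y₂ − y₁)³/(4y₁y₂) = 2.079 m. ΔE/E₁ = 2.079/4.256 = 0.488.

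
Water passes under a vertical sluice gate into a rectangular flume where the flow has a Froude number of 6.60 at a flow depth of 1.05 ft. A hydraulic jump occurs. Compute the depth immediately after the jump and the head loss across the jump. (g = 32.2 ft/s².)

Fr₁ = 6.60 (given).
By Bélanger, y₂/y₁ = ½[√(1 + 8Fr₁²) − 1] = ½[√349.5 − 1] = 8.85.
y₂ = 8.85 × 1.05 = 9.29 ft.
Head loss: ΔE = (y₂ − y₁)³/(4y₁y₂) = (9.29 − 1.05)³/(4×1.05×9.29) = 559/39.0 = 14.3 ft.

y₂ = 9.29 ft; ΔE = 14.3 ft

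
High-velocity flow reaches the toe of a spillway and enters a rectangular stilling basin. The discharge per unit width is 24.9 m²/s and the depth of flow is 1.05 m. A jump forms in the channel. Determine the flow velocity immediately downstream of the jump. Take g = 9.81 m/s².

V₂ = 2.38 m/s

V₁ = q/y₁ = 24.9/1.05 = 23.7 m/s. Fr₁ = V₁/√(g·y₁) = 23.7/√(9.81×1.05) = 7.39.
By Bélanger, y₂/y₁ = ½[√(1 + 8Fr₁²) − 1] = ½[√437.8 − 1] = 9.96.
y₂ = 9.96 × 1.05 = 10.5 m.
V₂ = q/y₂ = 24.9/10.5 = 2.38 m/s.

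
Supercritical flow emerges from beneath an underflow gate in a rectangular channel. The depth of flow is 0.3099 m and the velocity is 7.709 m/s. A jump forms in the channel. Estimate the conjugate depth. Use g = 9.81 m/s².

y₂ = 1.789 m

Fr₁ = V₁/√(g·y₁) = 7.709/√(9.81×0.3099) = 4.421.
Bélanger equation: y₂/y₁ = ½[√(1 + 8Fr₁²) − 1] = ½[√157.39 − 1] = 5.773.
y₂ = 5.773 × 0.3099 = 1.789 m.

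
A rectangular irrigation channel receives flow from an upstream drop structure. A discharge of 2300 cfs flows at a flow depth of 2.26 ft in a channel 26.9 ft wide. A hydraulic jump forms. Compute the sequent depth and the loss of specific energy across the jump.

y₂ = 13.1 ft; ΔE = 10.7 ft

q = Q/b = 2300/26.9 = 85.5 ft²/s; V₁ = q/y₁ = 37.8 ft/s. Fr₁ = V₁/√(g·y₁) = 4.43.
From the momentum equation for a rectangular channel, y₂/y₁ = ½[√(1 + 8Fr₁²) − 1] = ½[√158.3 − 1] = 5.79.
y₂ = 5.79 × 2.26 = 13.1 ft.
Head loss: ΔE = (y₂ − y₁)³/(4y₁y₂) = (13.1 − 2.26)³/(4×2.26×13.1) = 1270/118 = 10.7 ft.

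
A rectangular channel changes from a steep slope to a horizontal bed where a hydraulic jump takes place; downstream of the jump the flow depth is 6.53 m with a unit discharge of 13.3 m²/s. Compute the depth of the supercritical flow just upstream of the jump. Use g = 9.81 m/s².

y₁ = 0.758 m

V₂ = q/y₂ = 13.3/6.53 = 2.04 m/s; Fr₂ = V₂/√(g·y₂) = 0.254.
Applying the sequent-depth relation in reverse, y₁/y₂ = ½[√(1 + 8Fr₂²) − 1] = ½[√1.518 − 1] = 0.116.
y₁ = 0.116 × 6.53 = 0.758 m.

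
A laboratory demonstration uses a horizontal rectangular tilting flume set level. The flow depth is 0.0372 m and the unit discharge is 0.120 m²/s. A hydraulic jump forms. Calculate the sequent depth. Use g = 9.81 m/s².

y₂ = 0.263 m

V₁ = q/y₁ = 0.120/0.0372 = 3.23 m/s. Fr₁ = V₁/√(g·y₁) = 3.23/√(9.81×0.0372) = 5.34.
By Bélanger, y₂/y₁ = ½[√(1 + 8Fr₁²) − 1] = ½[√229.1 − 1] = 7.07.
y₂ = 7.07 × 0.0372 = 0.263 m.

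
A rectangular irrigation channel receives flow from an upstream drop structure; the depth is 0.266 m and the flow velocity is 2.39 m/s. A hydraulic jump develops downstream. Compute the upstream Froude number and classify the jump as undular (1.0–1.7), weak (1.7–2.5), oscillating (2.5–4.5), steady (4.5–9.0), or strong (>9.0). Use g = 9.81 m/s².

Fr₁ = V₁/√(g·y₁) = 2.39/√(9.81×0.266) = 1.48.
Fr₁ = 1.48 lies in the undular range.

Fr₁ = 1.48; undular jump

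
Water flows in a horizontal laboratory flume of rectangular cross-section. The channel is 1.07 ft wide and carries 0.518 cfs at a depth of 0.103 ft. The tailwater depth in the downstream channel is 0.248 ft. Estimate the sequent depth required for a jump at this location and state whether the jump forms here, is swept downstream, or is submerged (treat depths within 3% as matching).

q = Q/b = 0.518/1.07 = 0.484 ft²/s; V₁ = q/y₁ = 4.70 ft/s. Fr₁ = V₁/√(g·y₁) = 2.58.
From the momentum equation for a rectangular channel, y₂/y₁ = ½[√(1 + 8Fr₁²) − 1] = ½[√54.29 − 1] = 3.18.
y₂ = 3.18 × 0.103 = 0.328 ft.
Tailwater y_tw = 0.248 ft: y_tw < y₂, so the jump is swept downstream.

y₂ = 0.328 ft; the jump is swept downstream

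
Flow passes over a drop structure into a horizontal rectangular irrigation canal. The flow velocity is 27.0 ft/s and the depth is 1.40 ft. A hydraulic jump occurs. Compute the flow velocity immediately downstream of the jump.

V₂ = 5.18 ft/s

Fr₁ = V₁/√(g·y₁) = 27.0/√(32.2×1.40) = 4.02.
Sequent-depth ratio: y₂/y₁ = ½[√(1 + 8Fr₁²) − 1] = ½[√130.4 − 1] = 5.21.
y₂ = 5.21 × 1.40 = 7.29 ft.
q = V₁·y₁ = 27.0 × 1.40 = 37.8 ft²/s.
V₂ = q/y₂ = 37.8/7.29 = 5.18 ft/s.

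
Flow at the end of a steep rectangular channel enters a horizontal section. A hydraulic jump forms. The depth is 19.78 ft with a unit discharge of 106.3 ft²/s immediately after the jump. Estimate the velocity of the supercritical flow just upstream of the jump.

V₁ = 64.22 ft/s

V₂ = q/y₂ = 106.3/19.78 = 5.374 ft/s; Fr₂ = V₂/√(g·y₂) = 0.2129.
Since the conjugate-depth ratio holds either way, y₁/y₂ = ½[√(1 + 8Fr₂²) − 1] = ½[√1.3628 − 1] = 0.08369.
y₁ = 0.08369 × 19.78 = 1.655 ft.
V₁ = q/y₁ = 106.3/1.655 = 64.22 ft/s.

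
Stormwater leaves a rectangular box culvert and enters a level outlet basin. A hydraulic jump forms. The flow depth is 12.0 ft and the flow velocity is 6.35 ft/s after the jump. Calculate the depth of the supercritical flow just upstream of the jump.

Fr₂ = V₂/√(g·y₂) = 6.35/√(32.2×12.0) = 0.323.
From the momentum equation (using Fr₂), y₁/y₂ = ½[√(1 + 8Fr₂²) − 1] = ½[√1.835 − 1] = 0.177.
y₁ = 0.177 × 12.0 = 2.13 ft.

y₁ = 2.13 ft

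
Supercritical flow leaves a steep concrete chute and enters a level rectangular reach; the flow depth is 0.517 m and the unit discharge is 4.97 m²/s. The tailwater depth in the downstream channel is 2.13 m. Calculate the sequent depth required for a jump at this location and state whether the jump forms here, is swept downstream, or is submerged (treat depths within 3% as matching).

y₂ = 2.87 m; the jump is swept downstream

V₁ = q/y₁ = 4.97/0.517 = 9.61 m/s. Fr₁ = V₁/√(g·y₁) = 9.61/√(9.81×0.517) = 4.27.
By Bélanger, y₂/y₁ = ½[√(1 + 8Fr₁²) − 1] = ½[√146.8 − 1] = 5.56.
y₂ = 5.56 × 0.517 = 2.87 m.
Tailwater y_tw = 2.13 m: y_tw < y₂, so the jump is swept downstream.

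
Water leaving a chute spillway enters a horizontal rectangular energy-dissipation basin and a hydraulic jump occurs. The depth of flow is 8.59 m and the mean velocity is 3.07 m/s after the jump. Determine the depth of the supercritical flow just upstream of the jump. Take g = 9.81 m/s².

Fr₂ = V₂/√(g·y₂) = 3.07/√(9.81×8.59) = 0.334.
Since the conjugate-depth ratio holds either way, y₁/y₂ = ½[√(1 + 8Fr₂²) − 1] = ½[√1.895 − 1] = 0.188.
y₁ = 0.188 × 8.59 = 1.62 m.

y₁ = 1.62 m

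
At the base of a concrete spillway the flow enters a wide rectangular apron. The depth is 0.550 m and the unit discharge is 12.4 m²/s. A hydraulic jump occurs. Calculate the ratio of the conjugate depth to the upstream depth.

V₁ = q/y₁ = 12.4/0.550 = 22.5 m/s. Fr₁ = V₁/√(g·y₁) = 22.5/√(9.81×0.550) = 9.71.
Conjugate-depth relation: y₂/y₁ = ½[√(1 + 8Fr₁²) − 1] = ½[√754.7 − 1] = 13.2.

y₂/y₁ = 13.2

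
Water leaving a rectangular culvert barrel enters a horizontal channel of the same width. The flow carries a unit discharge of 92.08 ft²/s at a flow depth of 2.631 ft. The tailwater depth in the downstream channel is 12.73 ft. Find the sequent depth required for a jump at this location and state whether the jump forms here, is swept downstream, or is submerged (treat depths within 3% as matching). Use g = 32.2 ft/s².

V₁ = q/y₁ = 92.08/2.631 = 35.00 ft/s. Fr₁ = V₁/√(g·y₁) = 35.00/√(32.2×2.631) = 3.802.
Conjugate-depth relation: y₂/y₁ = ½[√(1 + 8Fr₁²) − 1] = ½[√116.67 − 1] = 4.901.
y₂ = 4.901 × 2.631 = 12.89 ft.
Tailwater y_tw = 12.73 ft: y_tw ≈ y₂, so the jump forms here.

y₂ = 12.89 ft; the jump forms here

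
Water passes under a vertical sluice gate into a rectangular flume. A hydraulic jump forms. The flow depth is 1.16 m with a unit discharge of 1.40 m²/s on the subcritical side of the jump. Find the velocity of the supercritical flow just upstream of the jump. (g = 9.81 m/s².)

V₂ = q/y₂ = 1.40/1.16 = 1.21 m/s; Fr₂ = V₂/√(g·y₂) = 0.358.
The Bélanger relation is symmetric: y₁/y₂ = ½[√(1 + 8Fr₂²) − 1] = ½[√2.024 − 1] = 0.211.
y₁ = 0.211 × 1.16 = 0.245 m.
V₁ = q/y₁ = 1.40/0.245 = 5.71 m/s.

V₁ = 5.71 m/s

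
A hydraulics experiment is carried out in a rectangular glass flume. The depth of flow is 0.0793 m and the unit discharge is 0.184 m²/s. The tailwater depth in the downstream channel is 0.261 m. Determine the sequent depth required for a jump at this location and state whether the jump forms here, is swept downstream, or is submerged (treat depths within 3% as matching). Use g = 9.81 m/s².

y₂ = 0.258 m; the jump forms here

V₁ = q/y₁ = 0.184/0.0793 = 2.32 m/s. Fr₁ = V₁/√(g·y₁) = 2.32/√(9.81×0.0793) = 2.63.
Sequent-depth ratio: y₂/y₁ = ½[√(1 + 8Fr₁²) − 1] = ½[√56.37 − 1] = 3.25.
y₂ = 3.25 × 0.0793 = 0.258 m.
Tailwater y_tw = 0.261 m: y_tw ≈ y₂, so the jump forms here.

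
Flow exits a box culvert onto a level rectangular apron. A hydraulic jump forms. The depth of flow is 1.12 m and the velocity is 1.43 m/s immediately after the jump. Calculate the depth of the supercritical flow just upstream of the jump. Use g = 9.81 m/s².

y₁ = 0.323 m

Fr₂ = V₂/√(g·y₂) = 1.43/√(9.81×1.12) = 0.431.
Since the conjugate-depth ratio holds either way, y₁/y₂ = ½[√(1 + 8Fr₂²) − 1] = ½[√2.489 − 1] = 0.289.
y₁ = 0.289 × 1.12 = 0.323 m.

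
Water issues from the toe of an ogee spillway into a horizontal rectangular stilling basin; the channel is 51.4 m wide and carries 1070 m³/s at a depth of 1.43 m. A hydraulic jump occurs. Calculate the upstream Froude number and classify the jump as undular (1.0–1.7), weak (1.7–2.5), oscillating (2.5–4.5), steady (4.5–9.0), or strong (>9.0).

q = Q/b = 1070/51.4 = 20.8 m²/s; V₁ = q/y₁ = 14.6 m/s. Fr₁ = V₁/√(g·y₁) = 3.89.
Fr₁ = 3.89 lies in the oscillating range.

Fr₁ = 3.89; oscillating jump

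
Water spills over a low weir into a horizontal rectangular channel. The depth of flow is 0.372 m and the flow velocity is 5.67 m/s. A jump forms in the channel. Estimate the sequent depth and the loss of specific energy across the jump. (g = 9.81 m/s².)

Fr₁ = V₁/√(g·y₁) = 5.67/√(9.81×0.372) = 2.97.
Conjugate-depth relation: y₂/y₁ = ½[√(1 + 8Fr₁²) − 1] = ½[√71.48 − 1] = 3.73.
y₂ = 3.73 × 0.372 = 1.39 m.
q = V₁·y₁ = 5.67 × 0.372 = 2.11 m²/s. V₂ = q/y₂ = 2.11/1.39 = 1.52 m/s. E₁ = y₁ + V₁²/2g = 2.01 m; E₂ = y₂ + V₂²/2g = 1.50 m. ΔE = E₁ − E₂ = 0.506 m.

y₂ = 1.39 m; ΔE = 0.506 m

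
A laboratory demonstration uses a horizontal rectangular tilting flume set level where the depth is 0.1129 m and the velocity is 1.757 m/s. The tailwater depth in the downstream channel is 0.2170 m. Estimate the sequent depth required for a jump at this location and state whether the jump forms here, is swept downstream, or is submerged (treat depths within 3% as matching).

Fr₁ = V₁/√(g·y₁) = 1.757/√(9.81×0.1129) = 1.670.
Bélanger equation: y₂/y₁ = ½[√(1 + 8Fr₁²) − 1] = ½[√23.298 − 1] = 1.913.
y₂ = 1.913 × 0.1129 = 0.2160 m.
Tailwater y_tw = 0.2170 m: y_tw ≈ y₂, so the jump forms here.

y₂ = 0.2160 m; the jump forms here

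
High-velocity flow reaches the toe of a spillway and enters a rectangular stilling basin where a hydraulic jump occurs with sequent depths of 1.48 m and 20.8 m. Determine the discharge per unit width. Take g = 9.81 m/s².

q = 58.0 m²/s

For a rectangular channel the momentum equation gives q² = ½·g·y₁·y₂·(y₁ + y₂) = ½×9.81×1.48×20.8×22.3 = 3364.
q = √3364 = 58.0 m²/s.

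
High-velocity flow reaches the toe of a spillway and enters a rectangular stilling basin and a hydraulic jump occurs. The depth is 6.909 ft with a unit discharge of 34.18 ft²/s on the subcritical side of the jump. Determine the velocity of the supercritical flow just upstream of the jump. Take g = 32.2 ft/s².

V₁ = 26.66 ft/s

V₂ = q/y₂ = 34.18/6.909 = 4.947 ft/s; Fr₂ = V₂/√(g·y₂) = 0.3317.
The Bélanger relation is symmetric: y₁/y₂ = ½[√(1 + 8Fr₂²) − 1] = ½[√1.8801 − 1] = 0.1856.
y₁ = 0.1856 × 6.909 = 1.282 ft.
V₁ = q/y₁ = 34.18/1.282 = 26.66 ft/s.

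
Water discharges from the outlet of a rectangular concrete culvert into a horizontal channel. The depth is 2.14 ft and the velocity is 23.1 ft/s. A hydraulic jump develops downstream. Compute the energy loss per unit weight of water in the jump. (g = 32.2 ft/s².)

Fr₁ = V₁/√(g·y₁) = 23.1/√(32.2×2.14) = 2.78.
Conjugate-depth relation: y₂/y₁ = ½[√(1 + 8Fr₁²) − 1] = ½[√62.95 − 1] = 3.47.
y₂ = 3.47 × 2.14 = 7.42 ft.
Head loss: ΔE = (y₂ − y₁)³/(4y₁y₂) = (7.42 − 2.14)³/(4×2.14×7.42) = 147/63.5 = 2.32 ft.

ΔE = 2.32 ft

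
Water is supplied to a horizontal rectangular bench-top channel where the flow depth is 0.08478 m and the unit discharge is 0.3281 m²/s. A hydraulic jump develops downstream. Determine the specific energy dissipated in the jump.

ΔE = 0.3549 m

V₁ = q/y₁ = 0.3281/0.08478 = 3.870 m/s. Fr₁ = V₁/√(g·y₁) = 3.870/√(9.81×0.08478) = 4.244.
By Bélanger, y₂/y₁ = ½[√(1 + 8Fr₁²) − 1] = ½[√145.06 − 1] = 5.522.
y₂ = 5.522 × 0.08478 = 0.4682 m.
V₂ = q/y₂ = 0.3281/0.4682 = 0.7008 m/s. E₁ = y₁ + V₁²/2g = 0.8481 m; E₂ = y₂ + V₂²/2g = 0.4932 m. ΔE = E₁ − E₂ = 0.3549 m.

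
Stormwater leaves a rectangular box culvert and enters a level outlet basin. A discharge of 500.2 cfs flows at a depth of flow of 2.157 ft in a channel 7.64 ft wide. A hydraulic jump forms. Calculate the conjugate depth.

y₂ = 10.08 ft

q = Q/b = 500.2/7.64 = 65.47 ft²/s; V₁ = q/y₁ = 30.35 ft/s. Fr₁ = V₁/√(g·y₁) = 3.642.
Conjugate-depth relation: y₂/y₁ = ½[√(1 + 8Fr₁²) − 1] = ½[√107.12 − 1] = 4.675.
y₂ = 4.675 × 2.157 = 10.08 ft.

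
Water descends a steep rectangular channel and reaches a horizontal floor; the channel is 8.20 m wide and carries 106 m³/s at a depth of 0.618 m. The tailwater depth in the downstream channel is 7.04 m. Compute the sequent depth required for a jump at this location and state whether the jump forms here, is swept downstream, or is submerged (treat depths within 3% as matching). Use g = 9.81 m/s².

y₂ = 7.12 m; the jump forms here

q = Q/b = 106/8.20 = 12.9 m²/s; V₁ = q/y₁ = 20.9 m/s. Fr₁ = V₁/√(g·y₁) = 8.50.
Sequent-depth ratio: y₂/y₁ = ½[√(1 + 8Fr₁²) − 1] = ½[√578.4 − 1] = 11.5.
y₂ = 11.5 × 0.618 = 7.12 m.
Tailwater y_tw = 7.04 m: y_tw ≈ y₂, so the jump forms here.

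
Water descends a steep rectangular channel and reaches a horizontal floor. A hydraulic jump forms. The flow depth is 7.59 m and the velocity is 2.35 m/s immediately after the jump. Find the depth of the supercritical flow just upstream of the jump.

y₁ = 0.995 m

Fr₂ = V₂/√(g·y₂) = 2.35/√(9.81×7.59) = 0.272.
The Bélanger relation is symmetric: y₁/y₂ = ½[√(1 + 8Fr₂²) − 1] = ½[√1.593 − 1] = 0.131.
y₁ = 0.131 × 7.59 = 0.995 m.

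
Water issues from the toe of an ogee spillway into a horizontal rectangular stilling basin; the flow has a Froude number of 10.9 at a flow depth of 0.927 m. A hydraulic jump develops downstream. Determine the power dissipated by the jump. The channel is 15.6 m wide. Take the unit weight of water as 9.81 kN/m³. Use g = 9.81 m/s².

P = 195451 kW

Fr₁ = 10.9 (given).
By Bélanger, y₂/y₁ = ½[√(1 + 8Fr₁²) − 1] = ½[√951.5 − 1] = 14.9.
y₂ = 14.9 × 0.927 = 13.8 m.
Head loss: ΔE = (y₂ − y₁)³/(4y₁y₂) = (13.8 − 0.927)³/(4×0.927×13.8) = 2150/51.3 = 41.9 m.
V₁ = Fr₁·√(g·y₁) = 10.9×√(9.81×0.927) = 32.9 m/s; q = V₁·y₁ = 30.5 m²/s. Q = q·b = 30.5 × 15.6 = 475 m³/s. P = γ·Q·ΔE = 9.81 × 475 × 41.9 = 195451 kW.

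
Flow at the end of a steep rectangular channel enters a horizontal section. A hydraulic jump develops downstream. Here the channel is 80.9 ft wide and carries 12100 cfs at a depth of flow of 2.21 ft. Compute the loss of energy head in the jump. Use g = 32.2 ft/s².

q = Q/b = 12100/80.9 = 150 ft²/s; V₁ = q/y₁ = 67.7 ft/s. Fr₁ = V₁/√(g·y₁) = 8.02.
Sequent-depth ratio: y₂/y₁ = ½[√(1 + 8Fr₁²) − 1] = ½[√515.9 − 1] = 10.9.
y₂ = 10.9 × 2.21 = 24.0 ft.
Head loss: ΔE = (y₂ − y₁)³/(4y₁y₂) = (24.0 − 2.21)³/(4×2.21×24.0) = 10337/212 = 48.7 ft.

ΔE = 48.7 ft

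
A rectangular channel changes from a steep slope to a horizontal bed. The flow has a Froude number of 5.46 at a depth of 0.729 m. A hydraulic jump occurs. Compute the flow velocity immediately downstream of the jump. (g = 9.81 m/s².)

Fr₁ = 5.46 (given).
From the momentum equation for a rectangular channel, y₂/y₁ = ½[√(1 + 8Fr₁²) − 1] = ½[√239.5 − 1] = 7.24.
y₂ = 7.24 × 0.729 = 5.28 m.
V₁ = Fr₁·√(g·y₁) = 5.46×√(9.81×0.729) = 14.6 m/s; q = V₁·y₁ = 10.6 m²/s.
V₂ = q/y₂ = 10.6/5.28 = 2.02 m/s.

V₂ = 2.02 m/s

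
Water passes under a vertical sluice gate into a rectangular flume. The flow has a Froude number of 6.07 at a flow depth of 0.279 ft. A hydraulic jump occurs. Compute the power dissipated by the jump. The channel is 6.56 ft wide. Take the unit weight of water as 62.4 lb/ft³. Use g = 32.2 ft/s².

Fr₁ = 6.07 (given).
From the momentum equation for a rectangular channel, y₂/y₁ = ½[√(1 + 8Fr₁²) − 1] = ½[√295.8 − 1] = 8.10.
y₂ = 8.10 × 0.279 = 2.26 ft.
Head loss: ΔE = (y₂ − y₁)³/(4y₁y₂) = (2.26 − 0.279)³/(4×0.279×2.26) = 7.77/2.52 = 3.08 ft.
V₁ = Fr₁·√(g·y₁) = 6.07×√(32.2×0.279) = 18.2 ft/s; q = V₁·y₁ = 5.08 ft²/s. Q = q·b = 5.08 × 6.56 = 33.3 cfs. P = γ·Q·ΔE/550 = 62.4 × 33.3 × 3.08 / 550 = 11.6 hp.

P = 11.6 hp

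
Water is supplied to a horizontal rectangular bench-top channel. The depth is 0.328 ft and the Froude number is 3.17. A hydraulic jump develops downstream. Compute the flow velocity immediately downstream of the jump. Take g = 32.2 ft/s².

Fr₁ = 3.17 (given).
Bélanger equation: y₂/y₁ = ½[√(1 + 8Fr₁²) − 1] = ½[√81.39 − 1] = 4.01.
y₂ = 4.01 × 0.328 = 1.32 ft.
V₁ = Fr₁·√(g·y₁) = 3.17×√(32.2×0.328) = 10.3 ft/s; q = V₁·y₁ = 3.38 ft²/s.
V₂ = q/y₂ = 3.38/1.32 = 2.57 ft/s.

V₂ = 2.57 ft/s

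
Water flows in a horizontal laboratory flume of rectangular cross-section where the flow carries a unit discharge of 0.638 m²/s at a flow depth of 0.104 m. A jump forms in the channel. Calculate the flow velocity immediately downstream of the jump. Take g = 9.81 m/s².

V₂ = 0.757 m/s

V₁ = q/y₁ = 0.638/0.104 = 6.13 m/s. Fr₁ = V₁/√(g·y₁) = 6.13/√(9.81×0.104) = 6.07.
From the momentum equation for a rectangular channel, y₂/y₁ = ½[√(1 + 8Fr₁²) − 1] = ½[√296.1 − 1] = 8.10.
y₂ = 8.10 × 0.104 = 0.843 m.
V₂ = q/y₂ = 0.638/0.843 = 0.757 m/s.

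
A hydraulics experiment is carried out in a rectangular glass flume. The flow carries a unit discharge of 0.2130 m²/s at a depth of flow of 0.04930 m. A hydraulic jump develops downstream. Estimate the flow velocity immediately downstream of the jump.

V₂ = 0.5205 m/s

V₁ = q/y₁ = 0.2130/0.04930 = 4.320 m/s. Fr₁ = V₁/√(g·y₁) = 4.320/√(9.81×0.04930) = 6.213.
Sequent-depth ratio: y₂/y₁ = ½[√(1 + 8Fr₁²) − 1] = ½[√309.77 − 1] = 8.300.
y₂ = 8.300 × 0.04930 = 0.4092 m.
V₂ = q/y₂ = 0.2130/0.4092 = 0.5205 m/s.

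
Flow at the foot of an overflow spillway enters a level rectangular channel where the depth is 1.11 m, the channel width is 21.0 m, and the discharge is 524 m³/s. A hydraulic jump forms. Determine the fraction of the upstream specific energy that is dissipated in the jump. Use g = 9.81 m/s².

q = Q/b = 524/21.0 = 25.0 m²/s; V₁ = q/y₁ = 22.5 m/s. Fr₁ = V₁/√(g·y₁) = 6.81.
From the momentum equation for a rectangular channel, y₂/y₁ = ½[√(1 + 8Fr₁²) − 1] = ½[√372.3 − 1] = 9.15.
y₂ = 9.15 × 1.11 = 10.2 m.
E₁ = y₁ + V₁²/2g = 26.9 m. ΔE = (y₂ − y₁)³/(4y₁y₂) = 16.4 m. ΔE/E₁ = 16.4/26.9 = 0.611.

ΔE/E₁ = 0.611 (61.1%)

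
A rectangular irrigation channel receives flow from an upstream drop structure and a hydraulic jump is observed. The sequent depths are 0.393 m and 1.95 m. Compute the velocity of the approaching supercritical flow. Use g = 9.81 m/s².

V₁ = 7.55 m/s

For a rectangular channel the momentum equation gives q² = ½·g·y₁·y₂·(y₁ + y₂) = ½×9.81×0.393×1.95×2.34 = 8.81.
q = √8.81 = 2.97 m²/s.
V₁ = q/y₁ = 2.97/0.393 = 7.55 m/s.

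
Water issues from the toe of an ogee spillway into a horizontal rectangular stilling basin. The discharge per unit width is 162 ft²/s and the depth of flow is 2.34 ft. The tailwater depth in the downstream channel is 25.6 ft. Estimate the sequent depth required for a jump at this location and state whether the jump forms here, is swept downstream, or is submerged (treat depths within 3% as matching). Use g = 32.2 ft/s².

V₁ = q/y₁ = 162/2.34 = 69.2 ft/s. Fr₁ = V₁/√(g·y₁) = 69.2/√(32.2×2.34) = 7.98.
Sequent-depth ratio: y₂/y₁ = ½[√(1 + 8Fr₁²) − 1] = ½[√509.9 − 1] = 10.8.
y₂ = 10.8 × 2.34 = 25.2 ft.
Tailwater y_tw = 25.6 ft: y_tw ≈ y₂, so the jump forms here.

y₂ = 25.2 ft; the jump forms here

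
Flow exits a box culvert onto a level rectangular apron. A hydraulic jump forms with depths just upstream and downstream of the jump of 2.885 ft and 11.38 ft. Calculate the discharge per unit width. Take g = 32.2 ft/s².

q = 86.83 ft²/s

For a rectangular channel the momentum equation gives q² = ½·g·y₁·y₂·(y₁ + y₂) = ½×32.2×2.885×11.38×14.27 = 7540.
q = √7540 = 86.83 ft²/s.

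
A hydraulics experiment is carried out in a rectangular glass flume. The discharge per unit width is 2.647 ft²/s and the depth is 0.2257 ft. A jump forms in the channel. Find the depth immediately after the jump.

V₁ = q/y₁ = 2.647/0.2257 = 11.73 ft/s. Fr₁ = V₁/√(g·y₁) = 11.73/√(32.2×0.2257) = 4.350.
By Bélanger, y₂/y₁ = ½[√(1 + 8Fr₁²) − 1] = ½[√152.41 − 1] = 5.673.
y₂ = 5.673 × 0.2257 = 1.280 ft.

y₂ = 1.280 ft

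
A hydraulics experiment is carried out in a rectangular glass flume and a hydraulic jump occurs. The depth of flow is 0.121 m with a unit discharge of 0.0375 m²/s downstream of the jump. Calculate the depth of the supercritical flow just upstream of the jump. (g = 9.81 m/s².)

V₂ = q/y₂ = 0.0375/0.121 = 0.310 m/s; Fr₂ = V₂/√(g·y₂) = 0.284.
Applying the sequent-depth relation in reverse, y₁/y₂ = ½[√(1 + 8Fr₂²) − 1] = ½[√1.647 − 1] = 0.142.
y₁ = 0.142 × 0.121 = 0.0172 m.

y₁ = 0.0172 m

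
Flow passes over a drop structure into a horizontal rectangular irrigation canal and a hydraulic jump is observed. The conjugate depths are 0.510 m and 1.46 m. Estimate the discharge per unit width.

q = 2.68 m²/s

For a rectangular channel the momentum equation gives q² = ½·g·y₁·y₂·(y₁ + y₂) = ½×9.81×0.510×1.46×1.97 = 7.19.
q = √7.19 = 2.68 m²/s.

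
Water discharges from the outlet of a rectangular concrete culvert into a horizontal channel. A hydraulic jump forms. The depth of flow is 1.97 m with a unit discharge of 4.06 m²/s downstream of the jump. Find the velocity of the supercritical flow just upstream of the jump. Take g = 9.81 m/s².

V₂ = q/y₂ = 4.06/1.97 = 2.06 m/s; Fr₂ = V₂/√(g·y₂) = 0.469.
Since the conjugate-depth ratio holds either way, y₁/y₂ = ½[√(1 + 8Fr₂²) − 1] = ½[√2.758 − 1] = 0.330.
y₁ = 0.330 × 1.97 = 0.651 m.
V₁ = q/y₁ = 4.06/0.651 = 6.24 m/s.

V₁ = 6.24 m/s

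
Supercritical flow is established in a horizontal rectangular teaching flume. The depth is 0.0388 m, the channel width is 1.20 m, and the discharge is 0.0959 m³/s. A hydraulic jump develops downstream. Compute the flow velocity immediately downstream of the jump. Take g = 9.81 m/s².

q = Q/b = 0.0959/1.20 = 0.0799 m²/s; V₁ = q/y₁ = 2.06 m/s. Fr₁ = V₁/√(g·y₁) = 3.34.
Bélanger equation: y₂/y₁ = ½[√(1 + 8Fr₁²) − 1] = ½[√90.17 − 1] = 4.25.
y₂ = 4.25 × 0.0388 = 0.165 m.
V₂ = q/y₂ = 0.0799/0.165 = 0.485 m/s.

V₂ = 0.485 m/s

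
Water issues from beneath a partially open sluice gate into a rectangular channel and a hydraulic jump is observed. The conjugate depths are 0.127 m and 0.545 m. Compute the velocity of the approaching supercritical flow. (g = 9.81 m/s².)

For a rectangular channel the momentum equation gives q² = ½·g·y₁·y₂·(y₁ + y₂) = ½×9.81×0.127×0.545×0.672 = 0.228.
q = √0.228 = 0.478 m²/s.
V₁ = q/y₁ = 0.478/0.127 = 3.76 m/s.

V₁ = 3.76 m/s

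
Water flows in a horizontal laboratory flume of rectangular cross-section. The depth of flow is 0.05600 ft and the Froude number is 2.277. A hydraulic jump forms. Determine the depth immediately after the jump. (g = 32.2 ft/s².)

y₂ = 0.1545 ft

Fr₁ = 2.277 (given).
Sequent-depth ratio: y₂/y₁ = ½[√(1 + 8Fr₁²) − 1] = ½[√42.478 − 1] = 2.759.
y₂ = 2.759 × 0.05600 = 0.1545 ft.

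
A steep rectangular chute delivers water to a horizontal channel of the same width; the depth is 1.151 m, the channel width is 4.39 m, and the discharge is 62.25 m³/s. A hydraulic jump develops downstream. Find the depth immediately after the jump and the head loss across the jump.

q = Q/b = 62.25/4.39 = 14.18 m²/s; V₁ = q/y₁ = 12.32 m/s. Fr₁ = V₁/√(g·y₁) = 3.666.
Sequent-depth ratio: y₂/y₁ = ½[√(1 + 8Fr₁²) − 1] = ½[√108.53 − 1] = 4.709.
y₂ = 4.709 × 1.151 = 5.420 m.
V₂ = q/y₂ = 14.18/5.420 = 2.616 m/s. E₁ = y₁ + V₁²/2g = 8.887 m; E₂ = y₂ + V₂²/2g = 5.769 m. ΔE = E₁ − E₂ = 3.118 m.

y₂ = 5.420 m; ΔE = 3.118 m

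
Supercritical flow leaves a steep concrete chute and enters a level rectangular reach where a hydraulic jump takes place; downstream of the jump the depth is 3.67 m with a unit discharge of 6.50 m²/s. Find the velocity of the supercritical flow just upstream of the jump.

V₂ = q/y₂ = 6.50/3.67 = 1.77 m/s; Fr₂ = V₂/√(g·y₂) = 0.295.
Applying the sequent-depth relation in reverse, y₁/y₂ = ½[√(1 + 8Fr₂²) − 1] = ½[√1.697 − 1] = 0.151.
y₁ = 0.151 × 3.67 = 0.555 m.
V₁ = q/y₁ = 6.50/0.555 = 11.7 m/s.

V₁ = 11.7 m/s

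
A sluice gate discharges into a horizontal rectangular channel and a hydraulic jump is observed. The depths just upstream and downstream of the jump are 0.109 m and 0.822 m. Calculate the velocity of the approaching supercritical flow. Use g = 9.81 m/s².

V₁ = 5.87 m/s

For a rectangular channel the momentum equation gives q² = ½·g·y₁·y₂·(y₁ + y₂) = ½×9.81×0.109×0.822×0.931 = 0.409.
q = √0.409 = 0.640 m²/s.
V₁ = q/y₁ = 0.640/0.109 = 5.87 m/s.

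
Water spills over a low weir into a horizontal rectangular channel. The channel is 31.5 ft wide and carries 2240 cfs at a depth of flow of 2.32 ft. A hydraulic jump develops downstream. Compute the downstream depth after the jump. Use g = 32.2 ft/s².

y₂ = 10.5 ft

q = Q/b = 2240/31.5 = 71.1 ft²/s; V₁ = q/y₁ = 30.7 ft/s. Fr₁ = V₁/√(g·y₁) = 3.55.
Bélanger equation: y₂/y₁ = ½[√(1 + 8Fr₁²) − 1] = ½[√101.6 − 1] = 4.54.
y₂ = 4.54 × 2.32 = 10.5 ft.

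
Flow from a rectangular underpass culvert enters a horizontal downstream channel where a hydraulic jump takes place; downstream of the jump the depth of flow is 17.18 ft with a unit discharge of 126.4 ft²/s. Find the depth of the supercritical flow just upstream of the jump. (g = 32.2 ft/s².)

V₂ = q/y₂ = 126.4/17.18 = 7.357 ft/s; Fr₂ = V₂/√(g·y₂) = 0.3128.
From the momentum equation (using Fr₂), y₁/y₂ = ½[√(1 + 8Fr₂²) − 1] = ½[√1.7828 − 1] = 0.1676.
y₁ = 0.1676 × 17.18 = 2.880 ft.

y₁ = 2.880 ft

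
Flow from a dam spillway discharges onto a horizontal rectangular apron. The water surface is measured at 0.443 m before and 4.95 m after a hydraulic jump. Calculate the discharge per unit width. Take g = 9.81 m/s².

For a rectangular channel the momentum equation gives q² = ½·g·y₁·y₂·(y₁ + y₂) = ½×9.81×0.443×4.95×5.39 = 58.0.
q = √58.0 = 7.62 m²/s.

q = 7.62 m²/s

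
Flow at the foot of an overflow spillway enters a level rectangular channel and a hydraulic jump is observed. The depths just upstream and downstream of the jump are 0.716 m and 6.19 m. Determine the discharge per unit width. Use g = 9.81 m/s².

q = 12.3 m²/s

For a rectangular channel the momentum equation gives q² = ½·g·y₁·y₂·(y₁ + y₂) = ½×9.81×0.716×6.19×6.91 = 150.
q = √150 = 12.3 m²/s.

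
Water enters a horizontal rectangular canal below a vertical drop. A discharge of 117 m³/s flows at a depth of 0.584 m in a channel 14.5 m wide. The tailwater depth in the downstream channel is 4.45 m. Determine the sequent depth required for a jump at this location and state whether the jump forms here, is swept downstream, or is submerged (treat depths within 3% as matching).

y₂ = 4.48 m; the jump forms here

q = Q/b = 117/14.5 = 8.07 m²/s; V₁ = q/y₁ = 13.8 m/s. Fr₁ = V₁/√(g·y₁) = 5.77.
From the momentum equation for a rectangular channel, y₂/y₁ = ½[√(1 + 8Fr₁²) − 1] = ½[√267.6 − 1] = 7.68.
y₂ = 7.68 × 0.584 = 4.48 m.
Tailwater y_tw = 4.45 m: y_tw ≈ y₂, so the jump forms here.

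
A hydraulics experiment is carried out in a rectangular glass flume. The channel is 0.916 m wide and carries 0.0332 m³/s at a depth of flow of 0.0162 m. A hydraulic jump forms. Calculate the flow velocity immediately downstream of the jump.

q = Q/b = 0.0332/0.916 = 0.0362 m²/s; V₁ = q/y₁ = 2.24 m/s. Fr₁ = V₁/√(g·y₁) = 5.61.
From the momentum equation for a rectangular channel, y₂/y₁ = ½[√(1 + 8Fr₁²) − 1] = ½[√253.0 − 1] = 7.45.
y₂ = 7.45 × 0.0162 = 0.121 m.
V₂ = q/y₂ = 0.0362/0.121 = 0.300 m/s.

V₂ = 0.300 m/s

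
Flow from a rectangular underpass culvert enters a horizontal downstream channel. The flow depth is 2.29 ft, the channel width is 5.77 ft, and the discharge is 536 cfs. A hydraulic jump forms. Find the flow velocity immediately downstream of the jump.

V₂ = 6.54 ft/s

q = Q/b = 536/5.77 = 92.9 ft²/s; V₁ = q/y₁ = 40.6 ft/s. Fr₁ = V₁/√(g·y₁) = 4.72.
Sequent-depth ratio: y₂/y₁ = ½[√(1 + 8Fr₁²) − 1] = ½[√179.5 − 1] = 6.20.
y₂ = 6.20 × 2.29 = 14.2 ft.
V₂ = q/y₂ = 92.9/14.2 = 6.54 ft/s.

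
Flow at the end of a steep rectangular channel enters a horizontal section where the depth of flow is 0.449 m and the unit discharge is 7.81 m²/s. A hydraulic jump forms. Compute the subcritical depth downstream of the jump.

y₂ = 5.04 m

V₁ = q/y₁ = 7.81/0.449 = 17.4 m/s. Fr₁ = V₁/√(g·y₁) = 17.4/√(9.81×0.449) = 8.29.
Bélanger equation: y₂/y₁ = ½[√(1 + 8Fr₁²) − 1] = ½[√550.5 − 1] = 11.2.
y₂ = 11.2 × 0.449 = 5.04 m.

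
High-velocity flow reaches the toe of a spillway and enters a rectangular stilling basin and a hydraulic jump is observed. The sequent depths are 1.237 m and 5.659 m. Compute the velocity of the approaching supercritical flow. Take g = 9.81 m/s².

For a rectangular channel the momentum equation gives q² = ½·g·y₁·y₂·(y₁ + y₂) = ½×9.81×1.237×5.659×6.896 = 236.8.
q = √236.8 = 15.39 m²/s.
V₁ = q/y₁ = 15.39/1.237 = 12.44 m/s.

V₁ = 12.44 m/s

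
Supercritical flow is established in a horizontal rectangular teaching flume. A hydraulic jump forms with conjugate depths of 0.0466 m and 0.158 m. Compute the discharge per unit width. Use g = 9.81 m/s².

q = 0.0860 m²/s

For a rectangular channel the momentum equation gives q² = ½·g·y₁·y₂·(y₁ + y₂) = ½×9.81×0.0466×0.158×0.205 = 0.00739.
q = √0.00739 = 0.0860 m²/s.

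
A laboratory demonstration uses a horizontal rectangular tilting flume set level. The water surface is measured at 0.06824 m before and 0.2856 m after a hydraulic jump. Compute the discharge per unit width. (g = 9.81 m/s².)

For a rectangular channel the momentum equation gives q² = ½·g·y₁·y₂·(y₁ + y₂) = ½×9.81×0.06824×0.2856×0.3538 = 0.03383.
q = √0.03383 = 0.1839 m²/s.

q = 0.1839 m²/s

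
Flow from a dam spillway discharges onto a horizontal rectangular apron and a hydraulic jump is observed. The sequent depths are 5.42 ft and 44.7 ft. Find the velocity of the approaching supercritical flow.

For a rectangular channel the momentum equation gives q² = ½·g·y₁·y₂·(y₁ + y₂) = ½×32.2×5.42×44.7×50.1 = 195499.
q = √195499 = 442 ft²/s.
V₁ = q/y₁ = 442/5.42 = 81.6 ft/s.

V₁ = 81.6 ft/s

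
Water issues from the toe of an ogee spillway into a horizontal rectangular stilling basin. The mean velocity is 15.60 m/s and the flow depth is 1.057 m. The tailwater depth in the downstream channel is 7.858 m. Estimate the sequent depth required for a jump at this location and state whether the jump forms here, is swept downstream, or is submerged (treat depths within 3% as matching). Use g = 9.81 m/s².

Fr₁ = V₁/√(g·y₁) = 15.60/√(9.81×1.057) = 4.845.
Sequent-depth ratio: y₂/y₁ = ½[√(1 + 8Fr₁²) − 1] = ½[√188.76 − 1] = 6.369.
y₂ = 6.369 × 1.057 = 6.732 m.
Tailwater y_tw = 7.858 m: y_tw > y₂, so the jump is submerged.

y₂ = 6.732 m; the jump is submerged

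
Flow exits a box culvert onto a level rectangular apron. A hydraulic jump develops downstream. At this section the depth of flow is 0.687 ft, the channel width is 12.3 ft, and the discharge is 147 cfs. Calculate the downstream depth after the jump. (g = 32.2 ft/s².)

q = Q/b = 147/12.3 = 12.0 ft²/s; V₁ = q/y₁ = 17.4 ft/s. Fr₁ = V₁/√(g·y₁) = 3.70.
Sequent-depth ratio: y₂/y₁ = ½[√(1 + 8Fr₁²) − 1] = ½[√110.4 − 1] = 4.75.
y₂ = 4.75 × 0.687 = 3.27 ft.

y₂ = 3.27 ft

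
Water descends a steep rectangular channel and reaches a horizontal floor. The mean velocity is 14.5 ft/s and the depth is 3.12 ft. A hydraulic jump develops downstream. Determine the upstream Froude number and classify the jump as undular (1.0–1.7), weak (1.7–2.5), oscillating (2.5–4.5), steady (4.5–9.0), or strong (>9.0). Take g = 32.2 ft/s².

Fr₁ = V₁/√(g·y₁) = 14.5/√(32.2×3.12) = 1.45.
Fr₁ = 1.45 lies in the undular range.

Fr₁ = 1.45; undular jump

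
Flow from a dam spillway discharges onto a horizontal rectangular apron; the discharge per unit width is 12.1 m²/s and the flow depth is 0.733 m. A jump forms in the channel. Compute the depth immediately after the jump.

V₁ = q/y₁ = 12.1/0.733 = 16.5 m/s. Fr₁ = V₁/√(g·y₁) = 16.5/√(9.81×0.733) = 6.16.
Sequent-depth ratio: y₂/y₁ = ½[√(1 + 8Fr₁²) − 1] = ½[√304.2 − 1] = 8.22.
y₂ = 8.22 × 0.733 = 6.03 m.

y₂ = 6.03 m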